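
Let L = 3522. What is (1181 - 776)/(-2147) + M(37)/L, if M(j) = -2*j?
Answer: -792644/3780867 ≈ -0.20965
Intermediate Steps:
(1181 - 776)/(-2147) + M(37)/L = (1181 - 776)/(-2147) - 2*37/3522 = 405*(-1/2147) - 74*1/3522 = -405/2147 - 37/1761 = -792644/3780867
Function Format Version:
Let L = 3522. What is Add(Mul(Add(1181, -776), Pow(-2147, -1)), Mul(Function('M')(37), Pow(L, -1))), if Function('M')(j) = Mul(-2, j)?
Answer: Rational(-792644, 3780867) ≈ -0.20965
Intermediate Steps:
Add(Mul(Add(1181, -776), Pow(-2147, -1)), Mul(Function('M')(37), Pow(L, -1))) = Add(Mul(Add(1181, -776), Pow(-2147, -1)), Mul(Mul(-2, 37), Pow(3522, -1))) = Add(Mul(405, Rational(-1, 2147)), Mul(-74, Rational(1, 3522))) = Add(Rational(-405, 2147), Rational(-37, 1761)) = Rational(-792644, 3780867)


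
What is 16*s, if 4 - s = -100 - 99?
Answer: 3248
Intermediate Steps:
s = 203 (s = 4 - (-100 - 99) = 4 - 1*(-199) = 4 + 199 = 203)
16*s = 16*203 = 3248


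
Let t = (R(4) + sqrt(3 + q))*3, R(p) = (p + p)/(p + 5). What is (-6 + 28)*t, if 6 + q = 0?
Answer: 176/3 + 66*I*sqrt(3) ≈ 58.667 + 114.32*I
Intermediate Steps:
q = -6 (q = -6 + 0 = -6)
R(p) = 2*p/(5 + p) (R(p) = (2*p)/(5 + p) = 2*p/(5 + p))
t = 8/3 + 3*I*sqrt(3) (t = (2*4/(5 + 4) + sqrt(3 - 6))*3 = (2*4/9 + sqrt(-3))*3 = (2*4*(1/9) + I*sqrt(3))*3 = (8/9 + I*sqrt(3))*3 = 8/3 + 3*I*sqrt(3) ≈ 2.6667 + 5.1962*I)
(-6 + 28)*t = (-6 + 28)*(8/3 + 3*I*sqrt(3)) = 22*(8/3 + 3*I*sqrt(3)) = 176/3 + 66*I*sqrt(3)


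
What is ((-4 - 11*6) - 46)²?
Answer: 13456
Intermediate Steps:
((-4 - 11*6) - 46)² = ((-4 - 66) - 46)² = (-70 - 46)² = (-116)² = 13456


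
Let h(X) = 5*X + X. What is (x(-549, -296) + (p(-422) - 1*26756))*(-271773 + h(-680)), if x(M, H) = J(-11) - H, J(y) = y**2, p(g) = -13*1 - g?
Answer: 7152868290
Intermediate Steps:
p(g) = -13 - g
x(M, H) = 121 - H (x(M, H) = (-11)**2 - H = 121 - H)
h(X) = 6*X
(x(-549, -296) + (p(-422) - 1*26756))*(-271773 + h(-680)) = ((121 - 1*(-296)) + ((-13 - 1*(-422)) - 1*26756))*(-271773 + 6*(-680)) = ((121 + 296) + ((-13 + 422) - 26756))*(-271773 - 4080) = (417 + (409 - 26756))*(-275853) = (417 - 26347)*(-275853) = -25930*(-275853) = 7152868290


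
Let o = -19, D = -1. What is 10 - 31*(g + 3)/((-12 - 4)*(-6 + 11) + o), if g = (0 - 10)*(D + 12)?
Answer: -2327/99 ≈ -23.505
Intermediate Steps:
g = -110 (g = (0 - 10)*(-1 + 12) = -10*11 = -110)
10 - 31*(g + 3)/((-12 - 4)*(-6 + 11) + o) = 10 - 31*(-110 + 3)/((-12 - 4)*(-6 + 11) - 19) = 10 - (-3317)/(-16*5 - 19) = 10 - (-3317)/(-80 - 19) = 10 - (-3317)/(-99) = 10 - (-3317)*(-1)/99 = 10 - 31*107/99 = 10 - 3317/99 = -2327/99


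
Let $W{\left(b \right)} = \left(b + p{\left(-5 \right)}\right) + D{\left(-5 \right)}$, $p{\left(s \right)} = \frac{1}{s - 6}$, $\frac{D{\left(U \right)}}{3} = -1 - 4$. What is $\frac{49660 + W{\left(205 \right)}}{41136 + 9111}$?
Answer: $\frac{182783}{184239} \approx 0.9921$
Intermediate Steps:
$D{\left(U \right)} = -15$ ($D{\left(U \right)} = 3 \left(-1 - 4\right) = 3 \left(-5\right) = -15$)
$p{\left(s \right)} = \frac{1}{-6 + s}$
$W{\left(b \right)} = - \frac{166}{11} + b$ ($W{\left(b \right)} = \left(b + \frac{1}{-6 - 5}\right) - 15 = \left(b + \frac{1}{-11}\right) - 15 = \left(b - \frac{1}{11}\right) - 15 = \left(- \frac{1}{11} + b\right) - 15 = - \frac{166}{11} + b$)
$\frac{49660 + W{\left(205 \right)}}{41136 + 9111} = \frac{49660 + \left(- \frac{166}{11} + 205\right)}{41136 + 9111} = \frac{49660 + \frac{2089}{11}}{50247} = \frac{548349}{11} \cdot \frac{1}{50247} = \frac{182783}{184239}$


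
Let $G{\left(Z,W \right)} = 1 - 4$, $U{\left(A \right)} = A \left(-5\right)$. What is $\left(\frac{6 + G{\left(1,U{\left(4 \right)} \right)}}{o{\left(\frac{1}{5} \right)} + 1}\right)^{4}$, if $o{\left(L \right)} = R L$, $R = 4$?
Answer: $\frac{625}{81} \approx 7.716$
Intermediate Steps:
$U{\left(A \right)} = - 5 A$
$G{\left(Z,W \right)} = -3$
$o{\left(L \right)} = 4 L$
$\left(\frac{6 + G{\left(1,U{\left(4 \right)} \right)}}{o{\left(\frac{1}{5} \right)} + 1}\right)^{4} = \left(\frac{6 - 3}{\frac{4}{5} + 1}\right)^{4} = \left(\frac{3}{4 \cdot \frac{1}{5} + 1}\right)^{4} = \left(\frac{3}{\frac{4}{5} + 1}\right)^{4} = \left(\frac{3}{\frac{9}{5}}\right)^{4} = \left(3 \cdot \frac{5}{9}\right)^{4} = \left(\frac{5}{3}\right)^{4} = \frac{625}{81}$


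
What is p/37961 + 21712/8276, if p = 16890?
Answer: 240997718/78541309 ≈ 3.0684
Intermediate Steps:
p/37961 + 21712/8276 = 16890/37961 + 21712/8276 = 16890*(1/37961) + 21712*(1/8276) = 16890/37961 + 5428/2069 = 240997718/78541309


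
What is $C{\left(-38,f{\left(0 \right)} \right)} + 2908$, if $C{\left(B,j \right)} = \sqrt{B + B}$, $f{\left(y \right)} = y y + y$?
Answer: $2908 + 2 i \sqrt{19} \approx 2908.0 + 8.7178 i$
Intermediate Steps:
$f{\left(y \right)} = y + y^{2}$ ($f{\left(y \right)} = y^{2} + y = y + y^{2}$)
$C{\left(B,j \right)} = \sqrt{2} \sqrt{B}$ ($C{\left(B,j \right)} = \sqrt{2 B} = \sqrt{2} \sqrt{B}$)
$C{\left(-38,f{\left(0 \right)} \right)} + 2908 = \sqrt{2} \sqrt{-38} + 2908 = \sqrt{2} i \sqrt{38} + 2908 = 2 i \sqrt{19} + 2908 = 2908 + 2 i \sqrt{19}$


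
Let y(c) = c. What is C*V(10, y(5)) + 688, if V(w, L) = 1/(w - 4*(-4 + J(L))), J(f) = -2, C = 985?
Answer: 24377/34 ≈ 716.97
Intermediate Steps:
V(w, L) = 1/(24 + w) (V(w, L) = 1/(w - 4*(-4 - 2)) = 1/(w - 4*(-6)) = 1/(w + 24) = 1/(24 + w))
C*V(10, y(5)) + 688 = 985/(24 + 10) + 688 = 985/34 + 688 = 24377/34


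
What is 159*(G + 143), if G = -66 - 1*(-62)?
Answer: 22101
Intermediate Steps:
G = -4 (G = -66 + 62 = -4)
159*(G + 143) = 159*(-4 + 143) = 159*139 = 22101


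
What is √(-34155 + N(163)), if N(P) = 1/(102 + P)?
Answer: I*√2398534610/265 ≈ 184.81*I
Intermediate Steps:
√(-34155 + N(163)) = √(-34155 + 1/(102 + 163)) = √(-34155 + 1/265) = √(-9051074/265) = I*√2398534610/265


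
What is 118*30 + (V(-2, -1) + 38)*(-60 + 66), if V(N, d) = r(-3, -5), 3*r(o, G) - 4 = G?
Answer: 3766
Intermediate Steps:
r(o, G) = 4/3 + G/3
V(N, d) = -1/3 (V(N, d) = 4/3 + (1/3)*(-5) = 4/3 - 5/3 = -1/3)
118*30 + (V(-2, -1) + 38)*(-60 + 66) = 118*30 + (-1/3 + 38)*(-60 + 66) = 3540 + (113/3)*6 = 3540 + 226 = 3766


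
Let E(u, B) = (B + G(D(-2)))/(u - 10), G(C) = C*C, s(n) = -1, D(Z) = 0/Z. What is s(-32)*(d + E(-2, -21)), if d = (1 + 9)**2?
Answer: -407/4 ≈ -101.75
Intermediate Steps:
D(Z) = 0
d = 100 (d = 10**2 = 100)
G(C) = C**2
E(u, B) = B/(-10 + u) (E(u, B) = (B + 0**2)/(u - 10) = (B + 0)/(-10 + u) = B/(-10 + u))
s(-32)*(d + E(-2, -21)) = -(100 - 21/(-10 - 2)) = -(100 - 21/(-12)) = -(100 - 21*(-1/12)) = -(100 + 7/4) = -1*407/4 = -407/4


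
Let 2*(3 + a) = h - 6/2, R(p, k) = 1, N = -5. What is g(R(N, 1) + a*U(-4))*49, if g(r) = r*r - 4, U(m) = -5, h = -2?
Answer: 158417/4 ≈ 39604.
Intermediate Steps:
a = -11/2 (a = -3 + (-2 - 6/2)/2 = -3 + (-2 - 1*3)/2 = -3 + (-2 - 3)/2 = -3 + (½)*(-5) = -3 - 5/2 = -11/2 ≈ -5.5000)
g(r) = -4 + r² (g(r) = r² - 4 = -4 + r²)
g(R(N, 1) + a*U(-4))*49 = (-4 + (1 - 11/2*(-5))²)*49 = (-4 + (1 + 55/2)²)*49 = (-4 + (57/2)²)*49 = (-4 + 3249/4)*49 = (3233/4)*49 = 158417/4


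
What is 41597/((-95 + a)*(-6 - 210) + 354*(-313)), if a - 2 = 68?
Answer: -41597/105402 ≈ -0.39465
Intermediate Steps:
a = 70 (a = 2 + 68 = 70)
41597/((-95 + a)*(-6 - 210) + 354*(-313)) = 41597/((-95 + 70)*(-6 - 210) + 354*(-313)) = 41597/(-25*(-216) - 110802) = 41597/(5400 - 110802) = 41597/(-105402) = 41597*(-1/105402) = -41597/105402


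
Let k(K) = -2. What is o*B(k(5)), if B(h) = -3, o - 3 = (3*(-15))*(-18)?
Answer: -2439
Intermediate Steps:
o = 813 (o = 3 + (3*(-15))*(-18) = 3 - 45*(-18) = 3 + 810 = 813)
o*B(k(5)) = 813*(-3) = -2439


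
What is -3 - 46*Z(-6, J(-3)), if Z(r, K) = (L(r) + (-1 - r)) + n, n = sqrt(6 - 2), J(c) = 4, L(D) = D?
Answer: -49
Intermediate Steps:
n = 2 (n = sqrt(4) = 2)
Z(r, K) = 1 (Z(r, K) = (r + (-1 - r)) + 2 = -1 + 2 = 1)
-3 - 46*Z(-6, J(-3)) = -3 - 46*1 = -3 - 46 = -49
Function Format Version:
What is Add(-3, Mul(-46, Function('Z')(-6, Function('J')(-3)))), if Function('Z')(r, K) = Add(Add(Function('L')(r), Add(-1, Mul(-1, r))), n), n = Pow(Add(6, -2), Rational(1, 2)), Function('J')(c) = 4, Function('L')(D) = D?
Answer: -49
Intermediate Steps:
n = 2 (n = Pow(4, Rational(1, 2)) = 2)
Function('Z')(r, K) = 1 (Function('Z')(r, K) = Add(Add(r, Add(-1, Mul(-1, r))), 2) = Add(-1, 2) = 1)
Add(-3, Mul(-46, Function('Z')(-6, Function('J')(-3)))) = Add(-3, Mul(-46, 1)) = Add(-3, -46) = -49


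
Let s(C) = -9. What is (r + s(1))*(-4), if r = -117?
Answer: 504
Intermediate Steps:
(r + s(1))*(-4) = (-117 - 9)*(-4) = -126*(-4) = 504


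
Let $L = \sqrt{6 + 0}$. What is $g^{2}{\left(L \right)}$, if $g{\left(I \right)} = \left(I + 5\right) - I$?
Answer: $25$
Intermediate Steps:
$L = \sqrt{6} \approx 2.4495$
$g{\left(I \right)} = 5$ ($g{\left(I \right)} = \left(5 + I\right) - I = 5$)
$g^{2}{\left(L \right)} = 5^{2} = 25$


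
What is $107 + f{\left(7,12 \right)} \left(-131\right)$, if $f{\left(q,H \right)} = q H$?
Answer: $-10897$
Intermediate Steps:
$f{\left(q,H \right)} = H q$
$107 + f{\left(7,12 \right)} \left(-131\right) = 107 + 12 \cdot 7 \left(-131\right) = 107 + 84 \left(-131\right) = 107 - 11004 = -10897$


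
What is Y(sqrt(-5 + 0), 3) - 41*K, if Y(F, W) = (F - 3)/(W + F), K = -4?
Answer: 1146/7 + 3*I*sqrt(5)/7 ≈ 163.71 + 0.95831*I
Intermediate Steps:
Y(F, W) = (-3 + F)/(F + W)
Y(sqrt(-5 + 0), 3) - 41*K = (-3 + sqrt(-5 + 0))/(sqrt(-5 + 0) + 3) - 41*(-4) = (-3 + sqrt(-5))/(sqrt(-5) + 3) + 164 = (-3 + I*sqrt(5))/(I*sqrt(5) + 3) + 164 = (-3 + I*sqrt(5))/(3 + I*sqrt(5)) + 164 = 164 + (-3 + I*sqrt(5))/(3 + I*sqrt(5))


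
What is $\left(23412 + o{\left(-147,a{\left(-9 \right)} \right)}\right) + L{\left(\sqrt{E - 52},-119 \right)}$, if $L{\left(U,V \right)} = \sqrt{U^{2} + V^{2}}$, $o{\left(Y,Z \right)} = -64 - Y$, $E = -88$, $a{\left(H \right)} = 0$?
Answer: $23495 + \sqrt{14021} \approx 23613.0$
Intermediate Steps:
$\left(23412 + o{\left(-147,a{\left(-9 \right)} \right)}\right) + L{\left(\sqrt{E - 52},-119 \right)} = \left(23412 - -83\right) + \sqrt{\left(\sqrt{-88 - 52}\right)^{2} + \left(-119\right)^{2}} = \left(23412 + \left(-64 + 147\right)\right) + \sqrt{\left(\sqrt{-140}\right)^{2} + 14161} = \left(23412 + 83\right) + \sqrt{\left(2 i \sqrt{35}\right)^{2} + 14161} = 23495 + \sqrt{-140 + 14161} = 23495 + \sqrt{14021}$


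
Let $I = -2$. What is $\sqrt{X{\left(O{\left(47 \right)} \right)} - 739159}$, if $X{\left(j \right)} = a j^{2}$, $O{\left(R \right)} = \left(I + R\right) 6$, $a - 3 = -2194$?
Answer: $i \sqrt{160463059} \approx 12667.0 i$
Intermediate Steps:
$a = -2191$ ($a = 3 - 2194 = -2191$)
$O{\left(R \right)} = -12 + 6 R$ ($O{\left(R \right)} = \left(-2 + R\right) 6 = -12 + 6 R$)
$X{\left(j \right)} = - 2191 j^{2}$
$\sqrt{X{\left(O{\left(47 \right)} \right)} - 739159} = \sqrt{- 2191 \left(-12 + 6 \cdot 47\right)^{2} - 739159} = \sqrt{- 2191 \left(-12 + 282\right)^{2} - 739159} = \sqrt{- 2191 \cdot 270^{2} - 739159} = \sqrt{\left(-2191\right) 72900 - 739159} = \sqrt{-159723900 - 739159} = \sqrt{-160463059} = i \sqrt{160463059}$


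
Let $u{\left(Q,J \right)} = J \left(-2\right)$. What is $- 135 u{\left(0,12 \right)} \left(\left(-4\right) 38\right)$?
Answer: $-492480$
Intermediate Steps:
$u{\left(Q,J \right)} = - 2 J$
$- 135 u{\left(0,12 \right)} \left(\left(-4\right) 38\right) = - 135 \left(\left(-2\right) 12\right) \left(\left(-4\right) 38\right) = \left(-135\right) \left(-24\right) \left(-152\right) = 3240 \left(-152\right) = -492480$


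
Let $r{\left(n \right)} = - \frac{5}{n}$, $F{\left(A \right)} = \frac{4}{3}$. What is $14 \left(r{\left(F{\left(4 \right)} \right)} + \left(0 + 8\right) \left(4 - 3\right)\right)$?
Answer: $\frac{119}{2} \approx 59.5$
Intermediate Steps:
$F{\left(A \right)} = \frac{4}{3}$ ($F{\left(A \right)} = 4 \cdot \frac{1}{3} = \frac{4}{3}$)
$14 \left(r{\left(F{\left(4 \right)} \right)} + \left(0 + 8\right) \left(4 - 3\right)\right) = 14 \left(- \frac{5}{\frac{4}{3}} + \left(0 + 8\right) \left(4 - 3\right)\right) = 14 \left(\left(-5\right) \frac{3}{4} + 8 \cdot 1\right) = 14 \left(- \frac{15}{4} + 8\right) = 14 \cdot \frac{17}{4} = \frac{119}{2}$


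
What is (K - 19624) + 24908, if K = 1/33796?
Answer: 178578065/33796 ≈ 5284.0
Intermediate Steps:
K = 1/33796 ≈ 2.9589e-5
(K - 19624) + 24908 = (1/33796 - 19624) + 24908 = -663212703/33796 + 24908 = 178578065/33796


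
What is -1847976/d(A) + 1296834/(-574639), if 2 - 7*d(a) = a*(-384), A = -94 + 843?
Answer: -3903213183030/82638259951 ≈ -47.233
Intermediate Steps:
A = 749
d(a) = 2/7 + 384*a/7 (d(a) = 2/7 - a*(-384)/7 = 2/7 - (-384)*a/7 = 2/7 + 384*a/7)
-1847976/d(A) + 1296834/(-574639) = -1847976/(2/7 + (384/7)*749) + 1296834/(-574639) = -1847976/(2/7 + 41088) + 1296834*(-1/574639) = -1847976/287618/7 - 1296834/574639 = -1847976*7/287618 - 1296834/574639 = -6467916/143809 - 1296834/574639 = -3903213183030/82638259951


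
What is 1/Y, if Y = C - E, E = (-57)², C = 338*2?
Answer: -1/2573 ≈ -0.00038865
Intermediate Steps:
C = 676
E = 3249
Y = -2573 (Y = 676 - 1*3249 = 676 - 3249 = -2573)
1/Y = 1/(-2573) = -1/2573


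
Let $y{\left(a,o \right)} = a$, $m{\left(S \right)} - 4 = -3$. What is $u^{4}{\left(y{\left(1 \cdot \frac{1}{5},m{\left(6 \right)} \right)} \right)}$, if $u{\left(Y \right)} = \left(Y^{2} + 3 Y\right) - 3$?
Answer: $\frac{12117361}{390625} \approx 31.02$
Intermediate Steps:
$m{\left(S \right)} = 1$ ($m{\left(S \right)} = 4 - 3 = 1$)
$u{\left(Y \right)} = -3 + Y^{2} + 3 Y$
$u^{4}{\left(y{\left(1 \cdot \frac{1}{5},m{\left(6 \right)} \right)} \right)} = \left(-3 + \left(1 \cdot \frac{1}{5}\right)^{2} + 3 \cdot 1 \cdot \frac{1}{5}\right)^{4} = \left(-3 + \left(\frac{1}{5}\right)^{2} + 3 \cdot \frac{1}{5}\right)^{4} = \left(-3 + \frac{1}{25} + \frac{3}{5}\right)^{4} = \left(- \frac{59}{25}\right)^{4} = \frac{12117361}{390625}$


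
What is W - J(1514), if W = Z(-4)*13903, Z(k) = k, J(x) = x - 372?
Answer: -56754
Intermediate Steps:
J(x) = -372 + x
W = -55612 (W = -4*13903 = -55612)
W - J(1514) = -55612 - (-372 + 1514) = -55612 - 1*1142 = -55612 - 1142 = -56754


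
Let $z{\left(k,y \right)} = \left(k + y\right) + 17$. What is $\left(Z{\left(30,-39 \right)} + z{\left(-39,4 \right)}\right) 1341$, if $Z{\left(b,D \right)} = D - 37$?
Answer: $-126054$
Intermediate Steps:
$z{\left(k,y \right)} = 17 + k + y$
$Z{\left(b,D \right)} = -37 + D$
$\left(Z{\left(30,-39 \right)} + z{\left(-39,4 \right)}\right) 1341 = \left(\left(-37 - 39\right) + \left(17 - 39 + 4\right)\right) 1341 = \left(-76 - 18\right) 1341 = \left(-94\right) 1341 = -126054$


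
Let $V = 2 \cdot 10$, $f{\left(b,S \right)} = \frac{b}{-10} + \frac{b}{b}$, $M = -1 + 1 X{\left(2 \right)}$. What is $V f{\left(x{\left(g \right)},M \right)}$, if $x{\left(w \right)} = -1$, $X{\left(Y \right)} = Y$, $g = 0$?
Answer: $22$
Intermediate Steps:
$M = 1$ ($M = -1 + 1 \cdot 2 = -1 + 2 = 1$)
$f{\left(b,S \right)} = 1 - \frac{b}{10}$ ($f{\left(b,S \right)} = b \left(- \frac{1}{10}\right) + 1 = - \frac{b}{10} + 1 = 1 - \frac{b}{10}$)
$V = 20$
$V f{\left(x{\left(g \right)},M \right)} = 20 \left(1 - - \frac{1}{10}\right) = 20 \left(1 + \frac{1}{10}\right) = 20 \cdot \frac{11}{10} = 22$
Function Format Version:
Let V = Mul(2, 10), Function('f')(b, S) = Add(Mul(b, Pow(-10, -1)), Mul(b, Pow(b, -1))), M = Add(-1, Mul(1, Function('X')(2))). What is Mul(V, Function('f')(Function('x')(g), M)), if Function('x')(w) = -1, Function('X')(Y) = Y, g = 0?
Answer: 22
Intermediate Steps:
M = 1 (M = Add(-1, Mul(1, 2)) = Add(-1, 2) = 1)
Function('f')(b, S) = Add(1, Mul(Rational(-1, 10), b)) (Function('f')(b, S) = Add(Mul(b, Rational(-1, 10)), 1) = Add(Mul(Rational(-1, 10), b), 1) = Add(1, Mul(Rational(-1, 10), b)))
V = 20
Mul(V, Function('f')(Function('x')(g), M)) = Mul(20, Add(1, Mul(Rational(-1, 10), -1))) = Mul(20, Add(1, Rational(1, 10))) = Mul(20, Rational(11, 10)) = 22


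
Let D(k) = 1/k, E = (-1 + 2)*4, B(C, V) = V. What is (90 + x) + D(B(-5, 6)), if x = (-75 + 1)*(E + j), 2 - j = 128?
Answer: 54709/6 ≈ 9118.2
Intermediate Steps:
j = -126 (j = 2 - 1*128 = 2 - 128 = -126)
E = 4 (E = 1*4 = 4)
x = 9028 (x = (-75 + 1)*(4 - 126) = -74*(-122) = 9028)
(90 + x) + D(B(-5, 6)) = (90 + 9028) + 1/6 = 9118 + 1/6 = 54709/6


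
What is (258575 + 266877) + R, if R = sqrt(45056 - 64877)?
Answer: 525452 + I*sqrt(19821) ≈ 5.2545e+5 + 140.79*I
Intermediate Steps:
R = I*sqrt(19821) (R = sqrt(-19821) = I*sqrt(19821) ≈ 140.79*I)
(258575 + 266877) + R = (258575 + 266877) + I*sqrt(19821) = 525452 + I*sqrt(19821)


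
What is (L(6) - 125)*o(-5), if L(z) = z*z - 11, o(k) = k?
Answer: 500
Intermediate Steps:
L(z) = -11 + z² (L(z) = z² - 11 = -11 + z²)
(L(6) - 125)*o(-5) = ((-11 + 6²) - 125)*(-5) = ((-11 + 36) - 125)*(-5) = (25 - 125)*(-5) = -100*(-5) = 500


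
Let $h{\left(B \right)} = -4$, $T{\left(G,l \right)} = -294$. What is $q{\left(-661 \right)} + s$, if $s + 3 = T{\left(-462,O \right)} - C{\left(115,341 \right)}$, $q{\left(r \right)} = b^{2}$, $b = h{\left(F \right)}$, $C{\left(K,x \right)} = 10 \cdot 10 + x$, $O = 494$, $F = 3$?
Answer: $-722$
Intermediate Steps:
$C{\left(K,x \right)} = 100 + x$
$b = -4$
$q{\left(r \right)} = 16$ ($q{\left(r \right)} = \left(-4\right)^{2} = 16$)
$s = -738$ ($s = -3 - 735 = -738$)
$q{\left(-661 \right)} + s = 16 - 738 = -722$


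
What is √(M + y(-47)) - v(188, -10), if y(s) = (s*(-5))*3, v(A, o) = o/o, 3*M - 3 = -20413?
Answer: -1 + I*√54885/3 ≈ -1.0 + 78.092*I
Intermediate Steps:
M = -20410/3 (M = 1 + (⅓)*(-20413) = 1 - 20413/3 = -20410/3 ≈ -6803.3)
v(A, o) = 1
y(s) = -15*s (y(s) = -5*s*3 = -15*s)
√(M + y(-47)) - v(188, -10) = √(-20410/3 - 15*(-47)) - 1*1 = √(-20410/3 + 705) - 1 = √(-18295/3) - 1 = I*√54885/3 - 1 = -1 + I*√54885/3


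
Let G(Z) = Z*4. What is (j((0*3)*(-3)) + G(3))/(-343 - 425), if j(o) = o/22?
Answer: -1/64 ≈ -0.015625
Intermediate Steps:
G(Z) = 4*Z
j(o) = o/22 (j(o) = o*(1/22) = o/22)
(j((0*3)*(-3)) + G(3))/(-343 - 425) = (((0*3)*(-3))/22 + 4*3)/(-343 - 425) = ((0*(-3))/22 + 12)/(-768) = ((1/22)*0 + 12)*(-1/768) = (0 + 12)*(-1/768) = 12*(-1/768) = -1/64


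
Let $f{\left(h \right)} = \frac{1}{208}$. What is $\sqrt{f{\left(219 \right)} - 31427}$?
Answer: $\frac{i \sqrt{84978595}}{52} \approx 177.28 i$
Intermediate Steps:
$f{\left(h \right)} = \frac{1}{208}$
$\sqrt{f{\left(219 \right)} - 31427} = \sqrt{\frac{1}{208} - 31427} = \sqrt{- \frac{6536815}{208}} = \frac{i \sqrt{84978595}}{52}$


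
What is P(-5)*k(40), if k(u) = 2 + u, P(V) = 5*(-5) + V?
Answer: -1260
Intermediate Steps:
P(V) = -25 + V
P(-5)*k(40) = (-25 - 5)*(2 + 40) = -30*42 = -1260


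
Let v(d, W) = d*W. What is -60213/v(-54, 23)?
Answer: 20071/414 ≈ 48.481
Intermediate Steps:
v(d, W) = W*d
-60213/v(-54, 23) = -60213/(23*(-54)) = -60213/(-1242) = -60213*(-1/1242) = 20071/414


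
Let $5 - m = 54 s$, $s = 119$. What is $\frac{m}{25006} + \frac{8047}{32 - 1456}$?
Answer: $- \frac{105183393}{17804272} \approx -5.9078$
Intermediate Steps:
$m = -6421$ ($m = 5 - 54 \cdot 119 = 5 - 6426 = -6421$)
$\frac{m}{25006} + \frac{8047}{32 - 1456} = - \frac{6421}{25006} + \frac{8047}{32 - 1456} = \left(-6421\right) \frac{1}{25006} + \frac{8047}{32 - 1456} = - \frac{6421}{25006} + \frac{8047}{-1424} = - \frac{6421}{25006} + 8047 \left(- \frac{1}{1424}\right) = - \frac{6421}{25006} - \frac{8047}{1424} = - \frac{105183393}{17804272}$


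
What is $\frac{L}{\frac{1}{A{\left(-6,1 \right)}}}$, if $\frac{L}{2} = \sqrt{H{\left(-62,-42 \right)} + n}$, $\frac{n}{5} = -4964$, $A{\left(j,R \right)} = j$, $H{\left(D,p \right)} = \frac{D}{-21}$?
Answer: $- \frac{4 i \sqrt{10944318}}{7} \approx - 1890.4 i$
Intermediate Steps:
$H{\left(D,p \right)} = - \frac{D}{21}$ ($H{\left(D,p \right)} = D \left(- \frac{1}{21}\right) = - \frac{D}{21}$)
$n = -24820$ ($n = 5 \left(-4964\right) = -24820$)
$L = \frac{2 i \sqrt{10944318}}{21}$ ($L = 2 \sqrt{\left(- \frac{1}{21}\right) \left(-62\right) - 24820} = 2 \sqrt{\frac{62}{21} - 24820} = 2 \sqrt{- \frac{521158}{21}} = 2 \frac{i \sqrt{10944318}}{21} = \frac{2 i \sqrt{10944318}}{21} \approx 315.07 i$)
$\frac{L}{\frac{1}{A{\left(-6,1 \right)}}} = \frac{\frac{2}{21} i \sqrt{10944318}}{\frac{1}{-6}} = \frac{\frac{2}{21} i \sqrt{10944318}}{- \frac{1}{6}} = \frac{2 i \sqrt{10944318}}{21} \left(-6\right) = - \frac{4 i \sqrt{10944318}}{7}$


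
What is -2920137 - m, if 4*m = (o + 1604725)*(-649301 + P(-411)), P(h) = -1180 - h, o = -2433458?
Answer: -269373070929/2 ≈ -1.3469e+11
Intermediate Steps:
m = 269367230655/2 (m = ((-2433458 + 1604725)*(-649301 + (-1180 - 1*(-411))))/4 = (-828733*(-649301 + (-1180 + 411)))/4 = (-828733*(-649301 - 769))/4 = (-828733*(-650070))/4 = (1/4)*538734461310 = 269367230655/2 ≈ 1.3468e+11)
-2920137 - m = -2920137 - 1*269367230655/2 = -2920137 - 269367230655/2 = -269373070929/2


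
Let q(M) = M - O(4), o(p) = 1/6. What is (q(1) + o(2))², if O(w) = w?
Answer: 289/36 ≈ 8.0278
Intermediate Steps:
o(p) = ⅙ (o(p) = 1*(⅙) = ⅙)
q(M) = -4 + M (q(M) = M - 1*4 = M - 4 = -4 + M)
(q(1) + o(2))² = ((-4 + 1) + ⅙)² = (-3 + ⅙)² = (-17/6)² = 289/36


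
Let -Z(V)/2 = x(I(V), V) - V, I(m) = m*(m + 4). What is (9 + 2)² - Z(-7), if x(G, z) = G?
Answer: 177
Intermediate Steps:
I(m) = m*(4 + m)
Z(V) = 2*V - 2*V*(4 + V) (Z(V) = -2*(V*(4 + V) - V) = -2*(-V + V*(4 + V)) = 2*V - 2*V*(4 + V))
(9 + 2)² - Z(-7) = (9 + 2)² - 2*(-7)*(-3 - 1*(-7)) = 11² - 2*(-7)*(-3 + 7) = 121 - 2*(-7)*4 = 121 - 1*(-56) = 121 + 56 = 177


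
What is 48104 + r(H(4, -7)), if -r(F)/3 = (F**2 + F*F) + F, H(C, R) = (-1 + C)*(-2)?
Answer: 47906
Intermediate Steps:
H(C, R) = 2 - 2*C
r(F) = -6*F**2 - 3*F (r(F) = -3*((F**2 + F*F) + F) = -3*((F**2 + F**2) + F) = -3*(2*F**2 + F) = -3*(F + 2*F**2) = -6*F**2 - 3*F)
48104 + r(H(4, -7)) = 48104 - 3*(2 - 2*4)*(1 + 2*(2 - 2*4)) = 48104 - 3*(2 - 8)*(1 + 2*(2 - 8)) = 48104 - 3*(-6)*(1 + 2*(-6)) = 48104 - 3*(-6)*(1 - 12) = 48104 - 3*(-6)*(-11) = 48104 - 198 = 47906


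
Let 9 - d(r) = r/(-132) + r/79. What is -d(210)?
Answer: -13787/1738 ≈ -7.9327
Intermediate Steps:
d(r) = 9 - 53*r/10428 (d(r) = 9 - (r/(-132) + r/79) = 9 - (r*(-1/132) + r*(1/79)) = 9 - (-r/132 + r/79) = 9 - 53*r/10428)
-d(210) = -(9 - 53/10428*210) = -(9 - 1855/1738) = -1*13787/1738 = -13787/1738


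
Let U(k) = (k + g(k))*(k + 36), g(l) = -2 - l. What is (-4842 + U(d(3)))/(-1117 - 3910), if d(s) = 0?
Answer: 4914/5027 ≈ 0.97752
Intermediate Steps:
U(k) = -72 - 2*k (U(k) = (k + (-2 - k))*(k + 36) = -2*(36 + k) = -72 - 2*k)
(-4842 + U(d(3)))/(-1117 - 3910) = (-4842 + (-72 - 2*0))/(-1117 - 3910) = (-4842 + (-72 + 0))/(-5027) = (-4842 - 72)*(-1/5027) = -4914*(-1/5027) = 4914/5027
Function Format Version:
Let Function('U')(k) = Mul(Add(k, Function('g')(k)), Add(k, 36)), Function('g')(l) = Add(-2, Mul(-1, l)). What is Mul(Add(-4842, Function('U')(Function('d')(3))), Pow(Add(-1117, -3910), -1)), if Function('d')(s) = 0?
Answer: Rational(4914, 5027) ≈ 0.97752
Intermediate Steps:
Function('U')(k) = Add(-72, Mul(-2, k)) (Function('U')(k) = Mul(Add(k, Add(-2, Mul(-1, k))), Add(k, 36)) = Mul(-2, Add(36, k)) = Add(-72, Mul(-2, k)))
Mul(Add(-4842, Function('U')(Function('d')(3))), Pow(Add(-1117, -3910), -1)) = Mul(Add(-4842, Add(-72, Mul(-2, 0))), Pow(Add(-1117, -3910), -1)) = Mul(Add(-4842, Add(-72, 0)), Pow(-5027, -1)) = Mul(Add(-4842, -72), Rational(-1, 5027)) = Mul(-4914, Rational(-1, 5027)) = Rational(4914, 5027)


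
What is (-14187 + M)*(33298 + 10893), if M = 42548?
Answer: 1253300951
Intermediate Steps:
(-14187 + M)*(33298 + 10893) = (-14187 + 42548)*(33298 + 10893) = 28361*44191 = 1253300951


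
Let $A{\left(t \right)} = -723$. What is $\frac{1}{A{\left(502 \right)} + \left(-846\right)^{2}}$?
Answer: $\frac{1}{714993} \approx 1.3986 \cdot 10^{-6}$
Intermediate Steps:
$\frac{1}{A{\left(502 \right)} + \left(-846\right)^{2}} = \frac{1}{-723 + \left(-846\right)^{2}} = \frac{1}{-723 + 715716} = \frac{1}{714993}$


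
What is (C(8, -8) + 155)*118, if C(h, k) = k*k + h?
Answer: 26786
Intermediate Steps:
C(h, k) = h + k² (C(h, k) = k² + h = h + k²)
(C(8, -8) + 155)*118 = ((8 + (-8)²) + 155)*118 = ((8 + 64) + 155)*118 = (72 + 155)*118 = 227*118 = 26786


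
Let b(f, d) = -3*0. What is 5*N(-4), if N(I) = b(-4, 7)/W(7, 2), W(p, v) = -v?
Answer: 0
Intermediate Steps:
b(f, d) = 0
N(I) = 0 (N(I) = 0/((-1*2)) = 0/(-2) = 0*(-1/2) = 0)
5*N(-4) = 5*0 = 0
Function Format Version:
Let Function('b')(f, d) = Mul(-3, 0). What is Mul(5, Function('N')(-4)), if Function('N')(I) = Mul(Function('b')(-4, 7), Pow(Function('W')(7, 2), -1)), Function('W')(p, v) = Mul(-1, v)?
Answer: 0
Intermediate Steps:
Function('b')(f, d) = 0
Function('N')(I) = 0 (Function('N')(I) = Mul(0, Pow(Mul(-1, 2), -1)) = Mul(0, Pow(-2, -1)) = Mul(0, Rational(-1, 2)) = 0)
Mul(5, Function('N')(-4)) = Mul(5, 0) = 0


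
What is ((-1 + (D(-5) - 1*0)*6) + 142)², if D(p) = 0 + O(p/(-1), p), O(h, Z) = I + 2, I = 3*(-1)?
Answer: 18225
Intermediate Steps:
I = -3
O(h, Z) = -1 (O(h, Z) = -3 + 2 = -1)
D(p) = -1 (D(p) = 0 - 1 = -1)
((-1 + (D(-5) - 1*0)*6) + 142)² = ((-1 + (-1 - 1*0)*6) + 142)² = ((-1 + (-1 + 0)*6) + 142)² = ((-1 - 1*6) + 142)² = ((-1 - 6) + 142)² = (-7 + 142)² = 135² = 18225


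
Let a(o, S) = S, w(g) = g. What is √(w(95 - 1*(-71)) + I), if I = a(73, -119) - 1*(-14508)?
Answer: √14555 ≈ 120.64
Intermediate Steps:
I = 14389 (I = -119 - 1*(-14508) = -119 + 14508 = 14389)
√(w(95 - 1*(-71)) + I) = √((95 - 1*(-71)) + 14389) = √((95 + 71) + 14389) = √(166 + 14389) = √14555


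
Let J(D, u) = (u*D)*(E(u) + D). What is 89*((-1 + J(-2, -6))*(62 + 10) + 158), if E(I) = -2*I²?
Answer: -5682650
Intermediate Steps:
J(D, u) = D*u*(D - 2*u²) (J(D, u) = (u*D)*(-2*u² + D) = (D*u)*(D - 2*u²) = D*u*(D - 2*u²))
89*((-1 + J(-2, -6))*(62 + 10) + 158) = 89*((-1 - 2*(-6)*(-2 - 2*(-6)²))*(62 + 10) + 158) = 89*((-1 - 2*(-6)*(-2 - 2*36))*72 + 158) = 89*((-1 - 2*(-6)*(-2 - 72))*72 + 158) = 89*((-1 - 2*(-6)*(-74))*72 + 158) = 89*((-1 - 888)*72 + 158) = 89*(-889*72 + 158) = 89*(-64008 + 158) = 89*(-63850) = -5682650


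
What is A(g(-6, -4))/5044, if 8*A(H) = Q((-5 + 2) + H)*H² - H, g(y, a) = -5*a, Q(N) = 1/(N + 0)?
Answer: 15/171496 ≈ 8.7466e-5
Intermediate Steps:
Q(N) = 1/N
A(H) = -H/8 + H²/(8*(-3 + H)) (A(H) = (H²/((-5 + 2) + H) - H)/8 = (H²/(-3 + H) - H)/8 = (-H + H²/(-3 + H))/8 = -H/8 + H²/(8*(-3 + H)))
A(g(-6, -4))/5044 = (3*(-5*(-4))/(8*(-3 - 5*(-4))))/5044 = ((3/8)*20/(-3 + 20))*(1/5044) = ((3/8)*20/17)*(1/5044) = ((3/8)*20*(1/17))*(1/5044) = (15/34)*(1/5044) = 15/171496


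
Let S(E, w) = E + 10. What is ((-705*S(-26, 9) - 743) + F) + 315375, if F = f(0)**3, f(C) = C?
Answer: 325912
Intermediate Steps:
S(E, w) = 10 + E
F = 0 (F = 0**3 = 0)
((-705*S(-26, 9) - 743) + F) + 315375 = ((-705*(10 - 26) - 743) + 0) + 315375 = ((-705*(-16) - 743) + 0) + 315375 = ((11280 - 743) + 0) + 315375 = (10537 + 0) + 315375 = 10537 + 315375 = 325912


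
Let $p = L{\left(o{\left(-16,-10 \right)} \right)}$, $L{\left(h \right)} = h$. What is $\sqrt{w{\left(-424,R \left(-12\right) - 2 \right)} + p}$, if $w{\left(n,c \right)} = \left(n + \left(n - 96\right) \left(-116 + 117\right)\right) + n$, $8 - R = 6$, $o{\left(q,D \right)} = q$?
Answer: $2 i \sqrt{346} \approx 37.202 i$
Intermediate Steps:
$R = 2$ ($R = 8 - 6 = 2$)
$p = -16$
$w{\left(n,c \right)} = -96 + 3 n$ ($w{\left(n,c \right)} = \left(n + \left(-96 + n\right) 1\right) + n = \left(n + \left(-96 + n\right)\right) + n = \left(-96 + 2 n\right) + n = -96 + 3 n$)
$\sqrt{w{\left(-424,R \left(-12\right) - 2 \right)} + p} = \sqrt{\left(-96 + 3 \left(-424\right)\right) - 16} = \sqrt{\left(-96 - 1272\right) - 16} = \sqrt{-1368 - 16} = \sqrt{-1384} = 2 i \sqrt{346}$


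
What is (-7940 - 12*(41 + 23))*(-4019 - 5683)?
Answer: 84485016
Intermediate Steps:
(-7940 - 12*(41 + 23))*(-4019 - 5683) = (-7940 - 12*64)*(-9702) = (-7940 - 768)*(-9702) = -8708*(-9702) = 84485016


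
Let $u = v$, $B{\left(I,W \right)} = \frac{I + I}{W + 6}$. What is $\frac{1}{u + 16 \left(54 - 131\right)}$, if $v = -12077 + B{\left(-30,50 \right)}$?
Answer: $- \frac{14}{186341} \approx -7.5131 \cdot 10^{-5}$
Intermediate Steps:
$B{\left(I,W \right)} = \frac{2 I}{6 + W}$
$v = - \frac{169093}{14}$ ($v = -12077 + 2 \left(-30\right) \frac{1}{6 + 50} = -12077 + 2 \left(-30\right) \frac{1}{56} = -12077 - \frac{15}{14} = - \frac{169093}{14} \approx -12078.0$)
$u = - \frac{169093}{14} \approx -12078.0$
$\frac{1}{u + 16 \left(54 - 131\right)} = \frac{1}{- \frac{169093}{14} + 16 \left(54 - 131\right)} = \frac{1}{- \frac{169093}{14} + 16 \left(-77\right)} = \frac{1}{- \frac{169093}{14} - 1232} = \frac{1}{- \frac{186341}{14}} = - \frac{14}{186341}$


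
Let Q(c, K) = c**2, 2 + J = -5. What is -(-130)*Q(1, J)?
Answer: 130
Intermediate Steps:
J = -7 (J = -2 - 5 = -7)
-(-130)*Q(1, J) = -(-130)*1**2 = -(-130) = -13*(-10) = 130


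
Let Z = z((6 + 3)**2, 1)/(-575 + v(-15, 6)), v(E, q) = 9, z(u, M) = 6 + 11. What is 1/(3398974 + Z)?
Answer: 566/1923819267 ≈ 2.9421e-7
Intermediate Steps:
z(u, M) = 17
Z = -17/566 (Z = 17/(-575 + 9) = 17/(-566) = -1/566*17 = -17/566 ≈ -0.030035)
1/(3398974 + Z) = 1/(3398974 - 17/566) = 1/(1923819267/566) = 566/1923819267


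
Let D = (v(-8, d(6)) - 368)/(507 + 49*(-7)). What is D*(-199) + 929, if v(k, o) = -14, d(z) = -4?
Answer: 114187/82 ≈ 1392.5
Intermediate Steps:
D = -191/82 (D = (-14 - 368)/(507 + 49*(-7)) = -382/(507 - 343) = -382/164 = -382*1/164 = -191/82 ≈ -2.3293)
D*(-199) + 929 = -191/82*(-199) + 929 = 38009/82 + 929 = 114187/82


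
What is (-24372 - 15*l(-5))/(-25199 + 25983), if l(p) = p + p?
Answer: -12111/392 ≈ -30.895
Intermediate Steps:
l(p) = 2*p
(-24372 - 15*l(-5))/(-25199 + 25983) = (-24372 - 30*(-5))/(-25199 + 25983) = (-24372 - 15*(-10))/784 = (-24372 + 150)*(1/784) = -24222*1/784 = -12111/392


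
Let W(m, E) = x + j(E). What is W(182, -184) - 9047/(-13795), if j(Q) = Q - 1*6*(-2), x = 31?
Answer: -1936048/13795 ≈ -140.34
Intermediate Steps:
j(Q) = 12 + Q (j(Q) = Q - 6*(-2) = Q + 12 = 12 + Q)
W(m, E) = 43 + E (W(m, E) = 31 + (12 + E) = 43 + E)
W(182, -184) - 9047/(-13795) = (43 - 184) - 9047/(-13795) = -141 - 9047*(-1/13795) = -141 + 9047/13795 = -1936048/13795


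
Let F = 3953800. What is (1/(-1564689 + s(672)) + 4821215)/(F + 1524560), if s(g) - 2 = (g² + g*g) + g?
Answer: 398260683638/452544721365 ≈ 0.88005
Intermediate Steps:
s(g) = 2 + g + 2*g² (s(g) = 2 + ((g² + g*g) + g) = 2 + ((g² + g²) + g) = 2 + (2*g² + g) = 2 + (g + 2*g²) = 2 + g + 2*g²)
(1/(-1564689 + s(672)) + 4821215)/(F + 1524560) = (1/(-1564689 + (2 + 672 + 2*672²)) + 4821215)/(3953800 + 1524560) = (1/(-1564689 + (2 + 672 + 2*451584)) + 4821215)/5478360 = (1/(-1564689 + (2 + 672 + 903168)) + 4821215)*(1/5478360) = (1/(-1564689 + 903842) + 4821215)*(1/5478360) = (1/(-660847) + 4821215)*(1/5478360) = (-1/660847 + 4821215)*(1/5478360) = (3186085469104/660847)*(1/5478360) = 398260683638/452544721365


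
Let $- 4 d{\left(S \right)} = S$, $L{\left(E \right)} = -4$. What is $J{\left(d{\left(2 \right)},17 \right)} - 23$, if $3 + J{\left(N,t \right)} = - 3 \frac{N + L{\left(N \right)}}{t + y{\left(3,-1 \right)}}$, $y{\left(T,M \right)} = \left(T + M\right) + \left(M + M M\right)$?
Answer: $- \frac{961}{38} \approx -25.289$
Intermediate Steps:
$d{\left(S \right)} = - \frac{S}{4}$
$y{\left(T,M \right)} = T + M^{2} + 2 M$ ($y{\left(T,M \right)} = \left(M + T\right) + \left(M + M^{2}\right) = T + M^{2} + 2 M$)
$J{\left(N,t \right)} = -3 - \frac{3 \left(-4 + N\right)}{2 + t}$ ($J{\left(N,t \right)} = -3 - 3 \frac{N - 4}{t + \left(3 + \left(-1\right)^{2} + 2 \left(-1\right)\right)} = -3 - 3 \frac{-4 + N}{t + \left(3 + 1 - 2\right)} = -3 - 3 \frac{-4 + N}{t + 2} = -3 - 3 \frac{-4 + N}{2 + t} = -3 - \frac{3 \left(-4 + N\right)}{2 + t}$)
$J{\left(d{\left(2 \right)},17 \right)} - 23 = \frac{3 \left(2 - \left(- \frac{1}{4}\right) 2 - 17\right)}{2 + 17} - 23 = \frac{3 \left(2 - - \frac{1}{2} - 17\right)}{19} - 23 = 3 \cdot \frac{1}{19} \left(2 + \frac{1}{2} - 17\right) - 23 = 3 \cdot \frac{1}{19} \left(- \frac{29}{2}\right) - 23 = - \frac{87}{38} - 23 = - \frac{961}{38}$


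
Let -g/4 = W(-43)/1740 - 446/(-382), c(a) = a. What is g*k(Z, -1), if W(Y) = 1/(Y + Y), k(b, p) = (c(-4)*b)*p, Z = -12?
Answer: 266956232/1190885 ≈ 224.17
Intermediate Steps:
k(b, p) = -4*b*p (k(b, p) = (-4*b)*p = -4*b*p)
W(Y) = 1/(2*Y)
g = -33369529/7145310 (g = -4*(((1/2)/(-43))/1740 - 446/(-382)) = -4*(((1/2)*(-1/43))*(1/1740) - 446*(-1/382)) = -4*(-1/86*1/1740 + 223/191) = -4*(-1/149640 + 223/191) = -4*33369529/28581240 = -33369529/7145310 ≈ -4.6701)
g*k(Z, -1) = -(-66739058)*(-12)*(-1)/3572655 = -33369529/7145310*(-48) = 266956232/1190885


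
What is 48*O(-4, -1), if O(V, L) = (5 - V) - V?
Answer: 624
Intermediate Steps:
O(V, L) = 5 - 2*V
48*O(-4, -1) = 48*(5 - 2*(-4)) = 48*(5 + 8) = 48*13 = 624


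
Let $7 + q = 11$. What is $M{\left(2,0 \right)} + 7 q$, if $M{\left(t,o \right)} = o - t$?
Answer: $26$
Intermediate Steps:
$q = 4$ ($q = -7 + 11 = 4$)
$M{\left(2,0 \right)} + 7 q = \left(0 - 2\right) + 7 \cdot 4 = \left(0 - 2\right) + 28 = -2 + 28 = 26$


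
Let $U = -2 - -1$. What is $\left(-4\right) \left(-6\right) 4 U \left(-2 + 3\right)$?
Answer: $-96$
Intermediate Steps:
$U = -1$ ($U = -2 + 1 = -1$)
$\left(-4\right) \left(-6\right) 4 U \left(-2 + 3\right) = \left(-4\right) \left(-6\right) 4 \left(-1\right) \left(-2 + 3\right) = 24 \left(\left(-4\right) 1\right) = 24 \left(-4\right) = -96$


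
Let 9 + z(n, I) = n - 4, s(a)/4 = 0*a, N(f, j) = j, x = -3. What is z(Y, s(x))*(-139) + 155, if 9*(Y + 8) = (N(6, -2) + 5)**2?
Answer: 2935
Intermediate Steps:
Y = -7 (Y = -8 + (-2 + 5)**2/9 = -8 + (1/9)*3**2 = -8 + (1/9)*9 = -8 + 1 = -7)
s(a) = 0 (s(a) = 4*(0*a) = 4*0 = 0)
z(n, I) = -13 + n (z(n, I) = -9 + (n - 4) = -9 + (-4 + n) = -13 + n)
z(Y, s(x))*(-139) + 155 = (-13 - 7)*(-139) + 155 = -20*(-139) + 155 = 2780 + 155 = 2935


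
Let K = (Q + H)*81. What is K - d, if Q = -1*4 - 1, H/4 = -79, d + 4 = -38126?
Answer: 12129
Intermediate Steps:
d = -38130 (d = -4 - 38126 = -38130)
H = -316 (H = 4*(-79) = -316)
Q = -5 (Q = -4 - 1 = -5)
K = -26001 (K = (-5 - 316)*81 = -321*81 = -26001)
K - d = -26001 - 1*(-38130) = -26001 + 38130 = 12129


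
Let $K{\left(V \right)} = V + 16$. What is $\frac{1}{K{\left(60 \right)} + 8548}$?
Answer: $\frac{1}{8624} \approx 0.00011596$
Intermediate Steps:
$K{\left(V \right)} = 16 + V$
$\frac{1}{K{\left(60 \right)} + 8548} = \frac{1}{\left(16 + 60\right) + 8548} = \frac{1}{76 + 8548} = \frac{1}{8624}$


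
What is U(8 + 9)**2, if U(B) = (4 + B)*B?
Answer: 127449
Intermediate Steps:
U(B) = B*(4 + B)
U(8 + 9)**2 = ((8 + 9)*(4 + (8 + 9)))**2 = (17*(4 + 17))**2 = (17*21)**2 = 357**2 = 127449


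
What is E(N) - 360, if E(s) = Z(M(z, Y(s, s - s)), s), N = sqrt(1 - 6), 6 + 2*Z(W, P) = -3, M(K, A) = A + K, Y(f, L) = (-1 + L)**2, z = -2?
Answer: -729/2 ≈ -364.50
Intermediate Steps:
Z(W, P) = -9/2 (Z(W, P) = -3 + (1/2)*(-3) = -3 - 3/2 = -9/2)
N = I*sqrt(5) (N = sqrt(-5) = I*sqrt(5) ≈ 2.2361*I)
E(s) = -9/2
E(N) - 360 = -9/2 - 360 = -729/2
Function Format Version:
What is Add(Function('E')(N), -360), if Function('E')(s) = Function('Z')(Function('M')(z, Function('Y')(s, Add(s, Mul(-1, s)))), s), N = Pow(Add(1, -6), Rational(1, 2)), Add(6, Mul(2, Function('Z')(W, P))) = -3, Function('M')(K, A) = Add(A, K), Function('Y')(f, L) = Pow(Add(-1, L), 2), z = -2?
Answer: Rational(-729, 2) ≈ -364.50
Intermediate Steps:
Function('Z')(W, P) = Rational(-9, 2) (Function('Z')(W, P) = Add(-3, Mul(Rational(1, 2), -3)) = Add(-3, Rational(-3, 2)) = Rational(-9, 2))
N = Mul(I, Pow(5, Rational(1, 2))) (N = Pow(-5, Rational(1, 2)) = Mul(I, Pow(5, Rational(1, 2))) ≈ Mul(2.2361, I))
Function('E')(s) = Rational(-9, 2)
Add(Function('E')(N), -360) = Add(Rational(-9, 2), -360) = Rational(-729, 2)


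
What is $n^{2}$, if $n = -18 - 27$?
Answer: $2025$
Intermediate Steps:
$n = -45$
$n^{2} = \left(-45\right)^{2} = 2025$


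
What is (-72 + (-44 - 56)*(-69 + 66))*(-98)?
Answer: -22344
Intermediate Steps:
(-72 + (-44 - 56)*(-69 + 66))*(-98) = (-72 - 100*(-3))*(-98) = (-72 + 300)*(-98) = 228*(-98) = -22344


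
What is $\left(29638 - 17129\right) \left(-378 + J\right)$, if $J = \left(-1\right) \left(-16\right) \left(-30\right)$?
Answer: $-10732722$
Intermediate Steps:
$J = -480$ ($J = 16 \left(-30\right) = -480$)
$\left(29638 - 17129\right) \left(-378 + J\right) = \left(29638 - 17129\right) \left(-378 - 480\right) = 12509 \left(-858\right) = -10732722$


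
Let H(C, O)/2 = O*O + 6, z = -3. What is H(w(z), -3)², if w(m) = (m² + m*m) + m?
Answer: 900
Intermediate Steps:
w(m) = m + 2*m² (w(m) = (m² + m²) + m = 2*m² + m = m + 2*m²)
H(C, O) = 12 + 2*O² (H(C, O) = 2*(O*O + 6) = 2*(O² + 6) = 2*(6 + O²) = 12 + 2*O²)
H(w(z), -3)² = (12 + 2*(-3)²)² = (12 + 2*9)² = (12 + 18)² = 30² = 900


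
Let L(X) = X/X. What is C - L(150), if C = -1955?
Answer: -1956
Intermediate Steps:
L(X) = 1
C - L(150) = -1955 - 1*1 = -1955 - 1 = -1956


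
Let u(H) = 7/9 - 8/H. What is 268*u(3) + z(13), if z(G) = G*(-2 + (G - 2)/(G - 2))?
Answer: -4673/9 ≈ -519.22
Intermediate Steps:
u(H) = 7/9 - 8/H (u(H) = 7*(⅑) - 8/H = 7/9 - 8/H)
z(G) = -G (z(G) = G*(-2 + (-2 + G)/(-2 + G)) = G*(-2 + 1) = G*(-1) = -G)
268*u(3) + z(13) = 268*(7/9 - 8/3) - 1*13 = 268*(7/9 - 8*⅓) - 13 = 268*(7/9 - 8/3) - 13 = 268*(-17/9) - 13 = -4556/9 - 13 = -4673/9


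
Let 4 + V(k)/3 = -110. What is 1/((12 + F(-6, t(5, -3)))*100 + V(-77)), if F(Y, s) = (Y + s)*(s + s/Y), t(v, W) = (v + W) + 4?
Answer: 1/858 ≈ 0.0011655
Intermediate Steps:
V(k) = -342 (V(k) = -12 + 3*(-110) = -12 - 330 = -342)
t(v, W) = 4 + W + v (t(v, W) = (W + v) + 4 = 4 + W + v)
1/((12 + F(-6, t(5, -3)))*100 + V(-77)) = 1/((12 + (4 - 3 + 5)*((4 - 3 + 5) - 6*(1 - 6 + (4 - 3 + 5)))/(-6))*100 - 342) = 1/((12 + 6*(-1/6)*(6 - 6*(1 - 6 + 6)))*100 - 342) = 1/((12 + 6*(-1/6)*(6 - 6*1))*100 - 342) = 1/((12 + 6*(-1/6)*(6 - 6))*100 - 342) = 1/((12 + 6*(-1/6)*0)*100 - 342) = 1/((12 + 0)*100 - 342) = 1/(12*100 - 342) = 1/(1200 - 342) = 1/858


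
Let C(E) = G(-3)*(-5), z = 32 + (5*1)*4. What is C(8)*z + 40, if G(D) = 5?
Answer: -1260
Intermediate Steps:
z = 52 (z = 32 + 5*4 = 32 + 20 = 52)
C(E) = -25 (C(E) = 5*(-5) = -25)
C(8)*z + 40 = -25*52 + 40 = -1300 + 40 = -1260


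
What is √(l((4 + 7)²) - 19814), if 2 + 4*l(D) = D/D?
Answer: I*√79257/2 ≈ 140.76*I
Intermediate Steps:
l(D) = -¼ (l(D) = -½ + (D/D)/4 = -½ + (¼)*1 = -½ + ¼ = -¼)
√(l((4 + 7)²) - 19814) = √(-¼ - 19814) = √(-79257/4) = I*√79257/2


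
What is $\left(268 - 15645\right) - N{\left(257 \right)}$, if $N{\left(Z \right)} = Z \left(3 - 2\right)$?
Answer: $-15634$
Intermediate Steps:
$N{\left(Z \right)} = Z$ ($N{\left(Z \right)} = Z 1 = Z$)
$\left(268 - 15645\right) - N{\left(257 \right)} = \left(268 - 15645\right) - 257 = -15377 - 257 = -15634$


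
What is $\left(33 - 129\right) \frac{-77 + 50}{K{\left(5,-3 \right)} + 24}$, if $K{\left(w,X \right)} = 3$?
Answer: $96$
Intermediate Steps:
$\left(33 - 129\right) \frac{-77 + 50}{K{\left(5,-3 \right)} + 24} = \left(33 - 129\right) \frac{-77 + 50}{3 + 24} = - 96 \left(- \frac{27}{27}\right) = - 96 \left(\left(-27\right) \frac{1}{27}\right) = \left(-96\right) \left(-1\right) = 96$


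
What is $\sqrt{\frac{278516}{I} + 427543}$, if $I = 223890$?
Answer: $\frac{\sqrt{5357848944794385}}{111945} \approx 653.87$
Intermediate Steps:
$\sqrt{\frac{278516}{I} + 427543} = \sqrt{\frac{278516}{223890} + 427543} = \sqrt{278516 \cdot \frac{1}{223890} + 427543} = \sqrt{\frac{139258}{111945} + 427543} = \sqrt{\frac{47861440393}{111945}} = \frac{\sqrt{5357848944794385}}{111945}$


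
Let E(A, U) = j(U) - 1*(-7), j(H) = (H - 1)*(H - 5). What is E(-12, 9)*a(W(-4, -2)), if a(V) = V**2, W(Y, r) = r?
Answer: 156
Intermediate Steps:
j(H) = (-1 + H)*(-5 + H)
E(A, U) = 12 + U**2 - 6*U (E(A, U) = (5 + U**2 - 6*U) - 1*(-7) = (5 + U**2 - 6*U) + 7 = 12 + U**2 - 6*U)
E(-12, 9)*a(W(-4, -2)) = (12 + 9**2 - 6*9)*(-2)**2 = (12 + 81 - 54)*4 = 39*4 = 156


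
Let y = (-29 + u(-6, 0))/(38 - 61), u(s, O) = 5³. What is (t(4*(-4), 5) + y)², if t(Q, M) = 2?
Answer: 2500/529 ≈ 4.7259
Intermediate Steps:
u(s, O) = 125
y = -96/23 (y = (-29 + 125)/(38 - 61) = 96/(-23) = 96*(-1/23) = -96/23 ≈ -4.1739)
(t(4*(-4), 5) + y)² = (2 - 96/23)² = (-50/23)² = 2500/529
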